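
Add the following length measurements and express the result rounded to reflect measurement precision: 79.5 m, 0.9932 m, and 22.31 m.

102.8 m

79.5 m + 0.9932 m + 22.31 m = 102.8032 m.
Addition/subtraction keeps the fewest decimal places: 79.5 → 1 decimal place, 0.9932 → 4 decimal places, 22.31 → 2 decimal places; limit is 1.
Rounded to 1 decimal place: 102.8 m.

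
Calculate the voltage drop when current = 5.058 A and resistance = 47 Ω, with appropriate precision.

2.4 × 10² V

voltage drop = 5.058 A × 47 Ω = 237.726 V.
5.058 has 4 significant figures; 47 has 2.
Division/multiplication keeps the fewest: 2 significant figures.
Rounded: 2.4 × 10² V.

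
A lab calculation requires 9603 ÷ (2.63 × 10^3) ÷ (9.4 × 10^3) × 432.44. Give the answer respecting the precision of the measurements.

0.17

9603 ÷ (2.63 × 10^3) ÷ (9.4 × 10^3) × 432.44 = 0.167976754308…
Multiplication/division keeps the fewest significant figures: 9603 → 4 s.f., 2.63 × 10^3 → 3 s.f., 9.4 × 10^3 → 2 s.f., 432.44 → 5 s.f.; limit is 2.
Rounded to 2 significant figures: 0.17.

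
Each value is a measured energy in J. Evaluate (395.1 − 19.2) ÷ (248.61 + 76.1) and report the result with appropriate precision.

1.158

395.1 − 19.2 = 375.9, limited to 1 d.p. → 4 s.f.; 248.61 + 76.1 = 324.71, limited to 1 d.p. → 4 s.f.
Carrying full precision, 375.9 ÷ 324.71 = 1.15764836315…; keep min(4, 4) = 4 s.f.
Rounded to 4 significant figures: 1.158.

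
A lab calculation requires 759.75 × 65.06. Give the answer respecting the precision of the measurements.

759.75 × 65.06 = 49429.335
Multiplication/division keeps the fewest significant figures: 759.75 → 5 s.f., 65.06 → 4 s.f.; limit is 4.
Rounded to 4 significant figures: 4.943 × 10⁴.

4.943 × 10⁴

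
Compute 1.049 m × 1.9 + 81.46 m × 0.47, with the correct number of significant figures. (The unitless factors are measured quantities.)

40. m

1.049 × 1.9 = 1.9931 → 2.0 m (2 s.f., last digit at the 10^-1 place).
81.46 × 0.47 = 38.2862 → 38 m (2 s.f., last digit at the 10^0 place).
Sum: 40.2793 m; keep the coarser place, 10^0.
Result: 40. m.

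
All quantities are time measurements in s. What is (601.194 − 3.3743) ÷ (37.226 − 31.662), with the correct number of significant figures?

601.194 − 3.3743 = 597.8197, limited to 3 d.p. → 6 s.f.; 37.226 − 31.662 = 5.564, limited to 3 d.p. → 4 s.f.
Carrying full precision, 597.8197 ÷ 5.564 = 107.444230769…; keep min(6, 4) = 4 s.f.
Rounded to 4 significant figures: 107.4.

107.4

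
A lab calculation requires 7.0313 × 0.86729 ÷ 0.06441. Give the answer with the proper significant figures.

94.68

7.0313 × 0.86729 ÷ 0.06441 = 94.6774751902…
Multiplication/division keeps the fewest significant figures: 7.0313 → 5 s.f., 0.86729 → 5 s.f., 0.06441 → 4 s.f.; limit is 4.
Rounded to 4 significant figures: 94.68.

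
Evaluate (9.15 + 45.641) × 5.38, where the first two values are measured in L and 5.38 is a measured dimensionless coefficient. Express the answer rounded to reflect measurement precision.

295 L

9.15 L + 45.641 L = 54.791 L; the sum is limited to 2 decimal places (4 s.f.).
Carrying full precision, 54.791 × 5.38 = 294.77558 L; 5.38 has 3 s.f., so the result keeps min(4, 3) = 3 s.f.
Rounded to 3 significant figures: 295 L.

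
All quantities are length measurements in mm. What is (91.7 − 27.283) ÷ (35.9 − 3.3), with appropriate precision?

91.7 − 27.283 = 64.417, limited to 1 d.p. → 3 s.f.; 35.9 − 3.3 = 32.6, limited to 1 d.p. → 3 s.f.
Carrying full precision, 64.417 ÷ 32.6 = 1.97598159509…; keep min(3, 3) = 3 s.f.
Rounded to 3 significant figures: 1.98.

1.98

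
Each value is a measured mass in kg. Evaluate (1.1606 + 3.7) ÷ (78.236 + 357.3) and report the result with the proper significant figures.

1.1606 + 3.7 = 4.8606, limited to 1 d.p. → 2 s.f.; 78.236 + 357.3 = 435.536, limited to 1 d.p. → 4 s.f.
Carrying full precision, 4.8606 ÷ 435.536 = 0.0111600418794…; keep min(2, 4) = 2 s.f.
Rounded to 2 significant figures: 0.011.

0.011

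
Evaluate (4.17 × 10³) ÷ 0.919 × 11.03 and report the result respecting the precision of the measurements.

5.00 × 10⁴

(4.17 × 10³) ÷ 0.919 × 11.03 = 50049.0750816…
Multiplication/division keeps the fewest significant figures: 4.17 × 10³ → 3 s.f., 0.919 → 3 s.f., 11.03 → 4 s.f.; limit is 3.
Rounded to 3 significant figures: 5.00 × 10⁴.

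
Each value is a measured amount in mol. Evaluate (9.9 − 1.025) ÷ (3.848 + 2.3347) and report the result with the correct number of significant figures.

1.4

9.9 − 1.025 = 8.875, limited to 1 d.p. → 2 s.f.; 3.848 + 2.3347 = 6.1827, limited to 3 d.p. → 4 s.f.
Carrying full precision, 8.875 ÷ 6.1827 = 1.43545700099…; keep min(2, 4) = 2 s.f.
Rounded to 2 significant figures: 1.4.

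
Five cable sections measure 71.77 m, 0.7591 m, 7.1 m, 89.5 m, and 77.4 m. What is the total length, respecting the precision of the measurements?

71.77 m + 0.7591 m + 7.1 m + 89.5 m + 77.4 m = 246.5291 m.
Addition/subtraction keeps the fewest decimal places: 71.77 → 2 decimal places, 0.7591 → 4 decimal places, 7.1 → 1 decimal place, 89.5 → 1 decimal place, 77.4 → 1 decimal place; limit is 1.
Rounded to 1 decimal place: 246.5 m.

246.5 m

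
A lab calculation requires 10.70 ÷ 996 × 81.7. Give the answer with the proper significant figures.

10.70 ÷ 996 × 81.7 = 0.877700803213…
Multiplication/division keeps the fewest significant figures: 10.70 → 4 s.f., 996 → 3 s.f., 81.7 → 3 s.f.; limit is 3.
Rounded to 3 significant figures: 0.878.

0.878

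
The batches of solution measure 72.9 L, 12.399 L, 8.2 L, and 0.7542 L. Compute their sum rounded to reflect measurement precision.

94.3 L

72.9 L + 12.399 L + 8.2 L + 0.7542 L = 94.2532 L.
Addition/subtraction keeps the fewest decimal places: 72.9 → 1 decimal place, 12.399 → 3 decimal places, 8.2 → 1 decimal place, 0.7542 → 4 decimal places; limit is 1.
Rounded to 1 decimal place: 94.3 L.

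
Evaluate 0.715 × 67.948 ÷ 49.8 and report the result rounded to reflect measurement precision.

0.976

0.715 × 67.948 ÷ 49.8 = 0.975558634538…
Multiplication/division keeps the fewest significant figures: 0.715 → 3 s.f., 67.948 → 5 s.f., 49.8 → 3 s.f.; limit is 3.
Rounded to 3 significant figures: 0.976.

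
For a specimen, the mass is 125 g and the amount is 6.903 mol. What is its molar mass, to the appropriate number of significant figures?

molar mass = 125 g ÷ 6.903 mol = 18.1080689555… g/mol.
125 has 3 significant figures; 6.903 has 4.
Division/multiplication keeps the fewest: 3 significant figures.
Rounded: 18.1 g/mol.

18.1 g/mol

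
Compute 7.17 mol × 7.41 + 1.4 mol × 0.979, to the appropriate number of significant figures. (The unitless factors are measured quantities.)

7.17 × 7.41 = 53.1297 → 53.1 mol (3 s.f., last digit at the 10^-1 place).
1.4 × 0.979 = 1.3706 → 1.4 mol (2 s.f., last digit at the 10^-1 place).
Sum: 54.5003 mol; keep the coarser place, 10^-1.
Result: 54.5 mol.

54.5 mol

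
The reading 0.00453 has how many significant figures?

3

0.00453: leading zeros are not significant.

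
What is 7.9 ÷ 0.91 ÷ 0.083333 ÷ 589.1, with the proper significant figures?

0.18

7.9 ÷ 0.91 ÷ 0.083333 ÷ 589.1 = 0.176839655204…
Multiplication/division keeps the fewest significant figures: 7.9 → 2 s.f., 0.91 → 2 s.f., 0.083333 → 5 s.f., 589.1 → 4 s.f.; limit is 2.
Rounded to 2 significant figures: 0.18.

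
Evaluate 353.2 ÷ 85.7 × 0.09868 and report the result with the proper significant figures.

353.2 ÷ 85.7 × 0.09868 = 0.406695169195…
Multiplication/division keeps the fewest significant figures: 353.2 → 4 s.f., 85.7 → 3 s.f., 0.09868 → 4 s.f.; limit is 3.
Rounded to 3 significant figures: 0.407.

0.407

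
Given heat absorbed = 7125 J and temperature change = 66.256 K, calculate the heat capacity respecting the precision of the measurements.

107.5 J/K

heat capacity = 7125 J ÷ 66.256 K = 107.537430572… J/K.
7125 has 4 significant figures; 66.256 has 5.
Division/multiplication keeps the fewest: 4 significant figures.
Rounded: 107.5 J/K.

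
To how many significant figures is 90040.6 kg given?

90040.6: zeros between nonzero digits are significant.

6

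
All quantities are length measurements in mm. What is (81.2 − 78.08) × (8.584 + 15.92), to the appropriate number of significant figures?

76 mm²

81.2 − 78.08 = 3.12, limited to 1 d.p. → 2 s.f.; 8.584 + 15.92 = 24.504, limited to 2 d.p. → 4 s.f.
Carrying full precision, 3.12 × 24.504 = 76.45248; keep min(2, 4) = 2 s.f.
Rounded to 2 significant figures: 76 mm².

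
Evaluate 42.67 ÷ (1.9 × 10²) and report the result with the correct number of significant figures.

0.22

42.67 ÷ (1.9 × 10²) = 0.224578947368…
Multiplication/division keeps the fewest significant figures: 42.67 → 4 s.f., 1.9 × 10² → 2 s.f.; limit is 2.
Rounded to 2 significant figures: 0.22.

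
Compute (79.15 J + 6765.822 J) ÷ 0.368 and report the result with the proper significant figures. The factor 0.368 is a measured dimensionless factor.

79.15 J + 6765.822 J = 6844.972 J; the sum is limited to 2 decimal places (6 s.f.).
Carrying full precision, 6844.972 ÷ 0.368 = 18600.4673913… J; 0.368 has 3 s.f., so the result keeps min(6, 3) = 3 s.f.
Rounded to 3 significant figures: 1.86 × 10^4 J.

1.86 × 10^4 J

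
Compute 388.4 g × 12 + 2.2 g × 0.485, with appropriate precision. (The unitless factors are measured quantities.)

388.4 × 12 = 4660.8 → 4.7 × 10^3 g (2 s.f., last digit at the 10^2 place).
2.2 × 0.485 = 1.067 → 1.1 g (2 s.f., last digit at the 10^-1 place).
Sum: 4661.867 g; keep the coarser place, 10^2.
Result: 4.7 × 10^3 g.

4.7 × 10^3 g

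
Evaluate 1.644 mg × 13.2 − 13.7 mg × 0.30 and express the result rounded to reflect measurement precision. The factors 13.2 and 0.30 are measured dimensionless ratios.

17.6 mg

1.644 × 13.2 = 21.7008 → 21.7 mg (3 s.f., last digit at the 10^-1 place).
13.7 × 0.30 = 4.11 → 4.1 mg (2 s.f., last digit at the 10^-1 place).
Difference: 17.5908 mg; keep the coarser place, 10^-1.
Result: 17.6 mg.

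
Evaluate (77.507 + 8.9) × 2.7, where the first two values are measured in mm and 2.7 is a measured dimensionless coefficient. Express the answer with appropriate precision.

2.3 × 10^2 mm

77.507 mm + 8.9 mm = 86.407 mm; the sum is limited to 1 decimal place (3 s.f.).
Carrying full precision, 86.407 × 2.7 = 233.2989 mm; 2.7 has 2 s.f., so the result keeps min(3, 2) = 2 s.f.
Rounded to 2 significant figures: 2.3 × 10^2 mm.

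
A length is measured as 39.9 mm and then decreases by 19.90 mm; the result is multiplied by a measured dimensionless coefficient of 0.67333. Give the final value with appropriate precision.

13.5 mm

39.9 mm − 19.90 mm = 20.00 mm; the difference is limited to 1 decimal place (3 s.f.).
Carrying full precision, 20.00 × 0.67333 = 13.4666 mm; 0.67333 has 5 s.f., so the result keeps min(3, 5) = 3 s.f.
Rounded to 3 significant figures: 13.5 mm.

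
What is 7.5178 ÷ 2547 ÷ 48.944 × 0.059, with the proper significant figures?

3.6 × 10^-6

7.5178 ÷ 2547 ÷ 48.944 × 0.059 = 0.00000355806907292…
Multiplication/division keeps the fewest significant figures: 7.5178 → 5 s.f., 2547 → 4 s.f., 48.944 → 5 s.f., 0.059 → 2 s.f.; limit is 2.
Rounded to 2 significant figures: 3.6 × 10^-6.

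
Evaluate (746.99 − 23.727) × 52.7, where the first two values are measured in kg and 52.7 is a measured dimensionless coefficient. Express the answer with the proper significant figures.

3.81 × 10⁴ kg

746.99 kg − 23.727 kg = 723.263 kg; the difference is limited to 2 decimal places (5 s.f.).
Carrying full precision, 723.263 × 52.7 = 38115.9601 kg; 52.7 has 3 s.f., so the result keeps min(5, 3) = 3 s.f.
Rounded to 3 significant figures: 3.81 × 10⁴ kg.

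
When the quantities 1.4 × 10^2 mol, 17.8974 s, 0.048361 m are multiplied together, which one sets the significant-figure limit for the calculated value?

1.4 × 10^2 mol → 2 s.f.; 17.8974 s → 6 s.f.; 0.048361 m → 5 s.f.
The fewest is 2 significant figures, from 1.4 × 10^2 mol.

1.4 × 10^2 mol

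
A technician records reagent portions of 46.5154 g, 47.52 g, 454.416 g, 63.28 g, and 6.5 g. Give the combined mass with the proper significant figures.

618.2 g

46.5154 g + 47.52 g + 454.416 g + 63.28 g + 6.5 g = 618.2314 g.
Addition/subtraction keeps the fewest decimal places: 46.5154 → 4 decimal places, 47.52 → 2 decimal places, 454.416 → 3 decimal places, 63.28 → 2 decimal places, 6.5 → 1 decimal place; limit is 1.
Rounded to 1 decimal place: 618.2 g.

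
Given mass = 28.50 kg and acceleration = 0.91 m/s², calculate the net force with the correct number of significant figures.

26 N

net force = 28.50 kg × 0.91 m/s² = 25.935 N.
28.50 has 4 significant figures; 0.91 has 2.
Division/multiplication keeps the fewest: 2 significant figures.
Rounded: 26 N.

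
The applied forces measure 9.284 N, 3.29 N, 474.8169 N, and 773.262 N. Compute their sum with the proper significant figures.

9.284 N + 3.29 N + 474.8169 N + 773.262 N = 1260.6529 N.
Addition/subtraction keeps the fewest decimal places: 9.284 → 3 decimal places, 3.29 → 2 decimal places, 474.8169 → 4 decimal places, 773.262 → 3 decimal places; limit is 2.
Rounded to 2 decimal places: 1260.65 N.

1260.65 N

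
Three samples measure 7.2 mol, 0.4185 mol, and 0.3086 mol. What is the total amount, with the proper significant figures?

7.9 mol

7.2 mol + 0.4185 mol + 0.3086 mol = 7.9271 mol.
Addition/subtraction keeps the fewest decimal places: 7.2 → 1 decimal place, 0.4185 → 4 decimal places, 0.3086 → 4 decimal places; limit is 1.
Rounded to 1 decimal place: 7.9 mol.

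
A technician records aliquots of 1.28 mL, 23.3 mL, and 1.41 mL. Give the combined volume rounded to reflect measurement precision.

1.28 mL + 23.3 mL + 1.41 mL = 25.99 mL.
Addition/subtraction keeps the fewest decimal places: 1.28 → 2 decimal places, 23.3 → 1 decimal place, 1.41 → 2 decimal places; limit is 1.
Rounded to 1 decimal place: 26.0 mL.

26.0 mL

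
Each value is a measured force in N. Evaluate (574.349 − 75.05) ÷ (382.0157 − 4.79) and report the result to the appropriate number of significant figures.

1.3236

574.349 − 75.05 = 499.299, limited to 2 d.p. → 5 s.f.; 382.0157 − 4.79 = 377.2257, limited to 2 d.p. → 5 s.f.
Carrying full precision, 499.299 ÷ 377.2257 = 1.32360812108…; keep min(5, 5) = 5 s.f.
Rounded to 5 significant figures: 1.3236.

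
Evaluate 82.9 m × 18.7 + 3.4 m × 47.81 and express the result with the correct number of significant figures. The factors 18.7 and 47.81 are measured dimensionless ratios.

1.71 × 10³ m

82.9 × 18.7 = 1550.23 → 1.55 × 10³ m (3 s.f., last digit at the 10^1 place).
3.4 × 47.81 = 162.554 → 1.6 × 10² m (2 s.f., last digit at the 10^1 place).
Sum: 1712.784 m; keep the coarser place, 10^1.
Result: 1.71 × 10³ m.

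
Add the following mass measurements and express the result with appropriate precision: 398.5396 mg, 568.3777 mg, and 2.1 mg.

398.5396 mg + 568.3777 mg + 2.1 mg = 969.0173 mg.
Addition/subtraction keeps the fewest decimal places: 398.5396 → 4 decimal places, 568.3777 → 4 decimal places, 2.1 → 1 decimal place; limit is 1.
Rounded to 1 decimal place: 969.0 mg.

969.0 mg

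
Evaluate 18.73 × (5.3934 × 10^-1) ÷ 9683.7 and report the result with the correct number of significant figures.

18.73 × (5.3934 × 10^-1) ÷ 9683.7 = 0.00104317959045…
Multiplication/division keeps the fewest significant figures: 18.73 → 4 s.f., 5.3934 × 10^-1 → 5 s.f., 9683.7 → 5 s.f.; limit is 4.
Rounded to 4 significant figures: 0.001043.

0.001043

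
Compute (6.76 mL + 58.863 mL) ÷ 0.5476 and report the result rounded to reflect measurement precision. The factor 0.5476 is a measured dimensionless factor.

6.76 mL + 58.863 mL = 65.623 mL; the sum is limited to 2 decimal places (4 s.f.).
Carrying full precision, 65.623 ÷ 0.5476 = 119.837472608… mL; 0.5476 has 4 s.f., so the result keeps min(4, 4) = 4 s.f.
Rounded to 4 significant figures: 119.8 mL.

119.8 mL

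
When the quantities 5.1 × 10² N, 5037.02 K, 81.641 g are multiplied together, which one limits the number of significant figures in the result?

5.1 × 10² N → 2 s.f.; 5037.02 K → 6 s.f.; 81.641 g → 5 s.f.
The fewest is 2 significant figures, from 5.1 × 10² N.

5.1 × 10² N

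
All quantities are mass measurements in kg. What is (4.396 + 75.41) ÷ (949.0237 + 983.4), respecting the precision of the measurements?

4.130 × 10^-2

4.396 + 75.41 = 79.806, limited to 2 d.p. → 4 s.f.; 949.0237 + 983.4 = 1932.4237, limited to 1 d.p. → 5 s.f.
Carrying full precision, 79.806 ÷ 1932.4237 = 0.0412983964128…; keep min(4, 5) = 4 s.f.
Rounded to 4 significant figures: 4.130 × 10^-2.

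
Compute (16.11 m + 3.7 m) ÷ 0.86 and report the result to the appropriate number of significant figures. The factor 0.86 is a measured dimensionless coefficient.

16.11 m + 3.7 m = 19.81 m; the sum is limited to 1 decimal place (3 s.f.).
Carrying full precision, 19.81 ÷ 0.86 = 23.0348837209… m; 0.86 has 2 s.f., so the result keeps min(3, 2) = 2 s.f.
Rounded to 2 significant figures: 23 m.

23 m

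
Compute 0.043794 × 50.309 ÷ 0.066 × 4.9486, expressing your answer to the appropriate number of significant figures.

0.043794 × 50.309 ÷ 0.066 × 4.9486 = 165.195690718…
Multiplication/division keeps the fewest significant figures: 0.043794 → 5 s.f., 50.309 → 5 s.f., 0.066 → 2 s.f., 4.9486 → 5 s.f.; limit is 2.
Rounded to 2 significant figures: 1.7 × 10^2.

1.7 × 10^2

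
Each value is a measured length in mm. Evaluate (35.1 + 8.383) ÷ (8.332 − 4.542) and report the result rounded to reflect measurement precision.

11.5

35.1 + 8.383 = 43.483, limited to 1 d.p. → 3 s.f.; 8.332 − 4.542 = 3.790, limited to 3 d.p. → 4 s.f.
Carrying full precision, 43.483 ÷ 3.790 = 11.4730870712…; keep min(3, 4) = 3 s.f.
Rounded to 3 significant figures: 11.5.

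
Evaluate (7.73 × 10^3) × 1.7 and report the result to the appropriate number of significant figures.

1.3 × 10^4

(7.73 × 10^3) × 1.7 = 13141
Multiplication/division keeps the fewest significant figures: 7.73 × 10^3 → 3 s.f., 1.7 → 2 s.f.; limit is 2.
Rounded to 2 significant figures: 1.3 × 10^4.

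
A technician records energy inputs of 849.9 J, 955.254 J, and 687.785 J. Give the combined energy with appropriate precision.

2.4929 × 10^3 J

849.9 J + 955.254 J + 687.785 J = 2492.939 J.
Addition/subtraction keeps the fewest decimal places: 849.9 → 1 decimal place, 955.254 → 3 decimal places, 687.785 → 3 decimal places; limit is 1.
Rounded to 1 decimal place: 2.4929 × 10^3 J.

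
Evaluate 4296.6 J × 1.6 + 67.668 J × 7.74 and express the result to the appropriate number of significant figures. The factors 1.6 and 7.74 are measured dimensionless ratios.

7.4 × 10³ J

4296.6 × 1.6 = 6874.56 → 6.9 × 10³ J (2 s.f., last digit at the 10^2 place).
67.668 × 7.74 = 523.75032 → 524 J (3 s.f., last digit at the 10^0 place).
Sum: 7398.31032 J; keep the coarser place, 10^2.
Result: 7.4 × 10³ J.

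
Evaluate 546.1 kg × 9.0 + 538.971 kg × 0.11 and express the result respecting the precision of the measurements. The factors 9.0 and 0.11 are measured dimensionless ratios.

546.1 × 9.0 = 4914.9 → 4.9 × 10^3 kg (2 s.f., last digit at the 10^2 place).
538.971 × 0.11 = 59.28681 → 59 kg (2 s.f., last digit at the 10^0 place).
Sum: 4974.18681 kg; keep the coarser place, 10^2.
Result: 5.0 × 10^3 kg.

5.0 × 10^3 kg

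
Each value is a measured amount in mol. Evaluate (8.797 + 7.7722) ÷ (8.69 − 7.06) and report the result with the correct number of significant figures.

10.2

8.797 + 7.7722 = 16.5692, limited to 3 d.p. → 5 s.f.; 8.69 − 7.06 = 1.63, limited to 2 d.p. → 3 s.f.
Carrying full precision, 16.5692 ÷ 1.63 = 10.1651533742…; keep min(5, 3) = 3 s.f.
Rounded to 3 significant figures: 10.2.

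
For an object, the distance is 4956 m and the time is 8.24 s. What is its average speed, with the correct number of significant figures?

average speed = 4956 m ÷ 8.24 s = 601.45631068… m/s.
4956 has 4 significant figures; 8.24 has 3.
Division/multiplication keeps the fewest: 3 significant figures.
Rounded: 6.01 × 10^2 m/s.

6.01 × 10^2 m/s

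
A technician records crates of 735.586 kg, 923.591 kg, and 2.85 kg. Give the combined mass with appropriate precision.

1662.03 kg

735.586 kg + 923.591 kg + 2.85 kg = 1662.027 kg.
Addition/subtraction keeps the fewest decimal places: 735.586 → 3 decimal places, 923.591 → 3 decimal places, 2.85 → 2 decimal places; limit is 2.
Rounded to 2 decimal places: 1662.03 kg.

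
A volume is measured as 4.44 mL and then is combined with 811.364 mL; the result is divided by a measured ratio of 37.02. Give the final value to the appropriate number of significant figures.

22.04 mL

4.44 mL + 811.364 mL = 815.804 mL; the sum is limited to 2 decimal places (5 s.f.).
Carrying full precision, 815.804 ÷ 37.02 = 22.0368449487… mL; 37.02 has 4 s.f., so the result keeps min(5, 4) = 4 s.f.
Rounded to 4 significant figures: 22.04 mL.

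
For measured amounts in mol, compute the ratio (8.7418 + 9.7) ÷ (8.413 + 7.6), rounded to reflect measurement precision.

1.15

8.7418 + 9.7 = 18.4418, limited to 1 d.p. → 3 s.f.; 8.413 + 7.6 = 16.013, limited to 1 d.p. → 3 s.f.
Carrying full precision, 18.4418 ÷ 16.013 = 1.15167676263…; keep min(3, 3) = 3 s.f.
Rounded to 3 significant figures: 1.15.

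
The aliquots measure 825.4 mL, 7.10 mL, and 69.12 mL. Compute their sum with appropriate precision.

825.4 mL + 7.10 mL + 69.12 mL = 901.62 mL.
Addition/subtraction keeps the fewest decimal places: 825.4 → 1 decimal place, 7.10 → 2 decimal places, 69.12 → 2 decimal places; limit is 1.
Rounded to 1 decimal place: 901.6 mL.

901.6 mL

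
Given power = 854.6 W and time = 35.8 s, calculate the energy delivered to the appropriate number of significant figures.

3.06 × 10^4 J

energy delivered = 854.6 W × 35.8 s = 30594.68 J.
854.6 has 4 significant figures; 35.8 has 3.
Division/multiplication keeps the fewest: 3 significant figures.
Rounded: 3.06 × 10^4 J.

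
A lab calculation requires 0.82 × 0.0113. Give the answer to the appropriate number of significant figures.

0.82 × 0.0113 = 0.009266
Multiplication/division keeps the fewest significant figures: 0.82 → 2 s.f., 0.0113 → 3 s.f.; limit is 2.
Rounded to 2 significant figures: 0.0093.

0.0093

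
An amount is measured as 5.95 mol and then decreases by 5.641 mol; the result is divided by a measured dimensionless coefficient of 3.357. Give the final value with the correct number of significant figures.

0.092 mol

5.95 mol − 5.641 mol = 0.309 mol; the difference is limited to 2 decimal places (2 s.f.).
Carrying full precision, 0.309 ÷ 3.357 = 0.0920464700626… mol; 3.357 has 4 s.f., so the result keeps min(2, 4) = 2 s.f.
Rounded to 2 significant figures: 0.092 mol.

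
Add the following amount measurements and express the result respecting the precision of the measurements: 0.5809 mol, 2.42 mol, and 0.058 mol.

3.06 mol

0.5809 mol + 2.42 mol + 0.058 mol = 3.0589 mol.
Addition/subtraction keeps the fewest decimal places: 0.5809 → 4 decimal places, 2.42 → 2 decimal places, 0.058 → 3 decimal places; limit is 2.
Rounded to 2 decimal places: 3.06 mol.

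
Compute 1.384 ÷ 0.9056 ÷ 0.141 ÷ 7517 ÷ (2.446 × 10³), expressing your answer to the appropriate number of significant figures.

1.384 ÷ 0.9056 ÷ 0.141 ÷ 7517 ÷ (2.446 × 10³) = 5.89494232877 × 10^-7…
Multiplication/division keeps the fewest significant figures: 1.384 → 4 s.f., 0.9056 → 4 s.f., 0.141 → 3 s.f., 7517 → 4 s.f., 2.446 × 10³ → 4 s.f.; limit is 3.
Rounded to 3 significant figures: 5.89 × 10⁻⁷.

5.89 × 10⁻⁷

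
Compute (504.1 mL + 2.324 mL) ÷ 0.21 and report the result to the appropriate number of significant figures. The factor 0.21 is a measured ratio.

2.4 × 10³ mL

504.1 mL + 2.324 mL = 506.424 mL; the sum is limited to 1 decimal place (4 s.f.).
Carrying full precision, 506.424 ÷ 0.21 = 2411.54285714… mL; 0.21 has 2 s.f., so the result keeps min(4, 2) = 2 s.f.
Rounded to 2 significant figures: 2.4 × 10³ mL.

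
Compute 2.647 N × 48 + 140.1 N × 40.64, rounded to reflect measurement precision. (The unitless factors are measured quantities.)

2.647 × 48 = 127.056 → 1.3 × 10² N (2 s.f., last digit at the 10^1 place).
140.1 × 40.64 = 5693.664 → 5694 N (4 s.f., last digit at the 10^0 place).
Sum: 5820.72 N; keep the coarser place, 10^1.
Result: 5.82 × 10³ N.

5.82 × 10³ N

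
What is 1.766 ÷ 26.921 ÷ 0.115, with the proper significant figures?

1.766 ÷ 26.921 ÷ 0.115 = 0.570429097698…
Multiplication/division keeps the fewest significant figures: 1.766 → 4 s.f., 26.921 → 5 s.f., 0.115 → 3 s.f.; limit is 3.
Rounded to 3 significant figures: 0.570.

0.570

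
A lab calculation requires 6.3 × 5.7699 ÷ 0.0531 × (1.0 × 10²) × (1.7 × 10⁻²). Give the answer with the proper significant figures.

1.2 × 10³

6.3 × 5.7699 ÷ 0.0531 × (1.0 × 10²) × (1.7 × 10⁻²) = 1163.75949153…
Multiplication/division keeps the fewest significant figures: 6.3 → 2 s.f., 5.7699 → 5 s.f., 0.0531 → 3 s.f., 1.0 × 10² → 2 s.f., 1.7 × 10⁻² → 2 s.f.; limit is 2.
Rounded to 2 significant figures: 1.2 × 10³.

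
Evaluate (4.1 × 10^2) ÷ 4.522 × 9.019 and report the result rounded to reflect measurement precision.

(4.1 × 10^2) ÷ 4.522 × 9.019 = 817.733303848…
Multiplication/division keeps the fewest significant figures: 4.1 × 10^2 → 2 s.f., 4.522 → 4 s.f., 9.019 → 4 s.f.; limit is 2.
Rounded to 2 significant figures: 8.2 × 10^2.

8.2 × 10^2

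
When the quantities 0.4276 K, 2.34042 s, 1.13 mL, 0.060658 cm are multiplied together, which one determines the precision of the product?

0.4276 K → 4 s.f.; 2.34042 s → 6 s.f.; 1.13 mL → 3 s.f.; 0.060658 cm → 5 s.f.
The fewest is 3 significant figures, from 1.13 mL.

1.13 mL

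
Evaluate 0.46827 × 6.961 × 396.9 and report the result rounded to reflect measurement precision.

0.46827 × 6.961 × 396.9 = 1293.74614284…
Multiplication/division keeps the fewest significant figures: 0.46827 → 5 s.f., 6.961 → 4 s.f., 396.9 → 4 s.f.; limit is 4.
Rounded to 4 significant figures: 1294.

1294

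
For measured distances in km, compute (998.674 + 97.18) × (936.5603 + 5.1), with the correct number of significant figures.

1.032 × 10^6 km²

998.674 + 97.18 = 1095.854, limited to 2 d.p. → 6 s.f.; 936.5603 + 5.1 = 941.6603, limited to 1 d.p. → 4 s.f.
Carrying full precision, 1095.854 × 941.6603 = 1031922.2064…; keep min(6, 4) = 4 s.f.
Rounded to 4 significant figures: 1.032 × 10^6 km².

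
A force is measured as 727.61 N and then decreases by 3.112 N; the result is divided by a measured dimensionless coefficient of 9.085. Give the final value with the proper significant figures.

727.61 N − 3.112 N = 724.498 N; the difference is limited to 2 decimal places (5 s.f.).
Carrying full precision, 724.498 ÷ 9.085 = 79.7466152999… N; 9.085 has 4 s.f., so the result keeps min(5, 4) = 4 s.f.
Rounded to 4 significant figures: 79.75 N.

79.75 N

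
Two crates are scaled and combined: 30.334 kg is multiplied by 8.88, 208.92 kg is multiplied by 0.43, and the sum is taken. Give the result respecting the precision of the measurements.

30.334 × 8.88 = 269.36592 → 269 kg (3 s.f., last digit at the 10^0 place).
208.92 × 0.43 = 89.8356 → 9.0 × 10¹ kg (2 s.f., last digit at the 10^0 place).
Sum: 359.20152 kg; keep the coarser place, 10^0.
Result: 359 kg.

359 kg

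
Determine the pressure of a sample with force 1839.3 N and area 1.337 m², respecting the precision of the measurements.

pressure = 1839.3 N ÷ 1.337 m² = 1375.69184742… Pa.
1839.3 has 5 significant figures; 1.337 has 4.
Division/multiplication keeps the fewest: 4 significant figures.
Rounded: 1376 Pa.

1376 Pa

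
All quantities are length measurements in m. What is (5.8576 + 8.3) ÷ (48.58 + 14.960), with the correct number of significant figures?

0.223

5.8576 + 8.3 = 14.1576, limited to 1 d.p. → 3 s.f.; 48.58 + 14.960 = 63.540, limited to 2 d.p. → 4 s.f.
Carrying full precision, 14.1576 ÷ 63.540 = 0.222813975449…; keep min(3, 4) = 3 s.f.
Rounded to 3 significant figures: 0.223.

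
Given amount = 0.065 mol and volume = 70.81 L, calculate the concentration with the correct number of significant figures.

concentration = 0.065 mol ÷ 70.81 L = 0.000917949442169… mol/L.
0.065 has 2 significant figures; 70.81 has 4.
Division/multiplication keeps the fewest: 2 significant figures.
Rounded: 9.2 × 10^-4 mol/L.

9.2 × 10^-4 mol/L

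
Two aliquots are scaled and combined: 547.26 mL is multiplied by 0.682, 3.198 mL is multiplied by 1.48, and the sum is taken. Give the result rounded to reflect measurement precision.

547.26 × 0.682 = 373.23132 → 373 mL (3 s.f., last digit at the 10^0 place).
3.198 × 1.48 = 4.73304 → 4.73 mL (3 s.f., last digit at the 10^-2 place).
Sum: 377.96436 mL; keep the coarser place, 10^0.
Result: 378 mL.

378 mL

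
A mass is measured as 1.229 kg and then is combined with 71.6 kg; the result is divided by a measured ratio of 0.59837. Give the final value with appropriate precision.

122 kg

1.229 kg + 71.6 kg = 72.829 kg; the sum is limited to 1 decimal place (3 s.f.).
Carrying full precision, 72.829 ÷ 0.59837 = 121.712318465… kg; 0.59837 has 5 s.f., so the result keeps min(3, 5) = 3 s.f.
Rounded to 3 significant figures: 122 kg.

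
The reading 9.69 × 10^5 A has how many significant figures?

9.69 × 10^5: in scientific notation every digit of the coefficient is significant.

3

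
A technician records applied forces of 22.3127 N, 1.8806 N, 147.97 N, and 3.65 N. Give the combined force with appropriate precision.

175.81 N

22.3127 N + 1.8806 N + 147.97 N + 3.65 N = 175.8133 N.
Addition/subtraction keeps the fewest decimal places: 22.3127 → 4 decimal places, 1.8806 → 4 decimal places, 147.97 → 2 decimal places, 3.65 → 2 decimal places; limit is 2.
Rounded to 2 decimal places: 175.81 N.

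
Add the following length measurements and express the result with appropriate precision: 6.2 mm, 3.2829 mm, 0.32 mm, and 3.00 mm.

6.2 mm + 3.2829 mm + 0.32 mm + 3.00 mm = 12.8029 mm.
Addition/subtraction keeps the fewest decimal places: 6.2 → 1 decimal place, 3.2829 → 4 decimal places, 0.32 → 2 decimal places, 3.00 → 2 decimal places; limit is 1.
Rounded to 1 decimal place: 12.8 mm.

12.8 mm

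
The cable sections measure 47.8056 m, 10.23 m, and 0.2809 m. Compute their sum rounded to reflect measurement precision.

58.32 m

47.8056 m + 10.23 m + 0.2809 m = 58.3165 m.
Addition/subtraction keeps the fewest decimal places: 47.8056 → 4 decimal places, 10.23 → 2 decimal places, 0.2809 → 4 decimal places; limit is 2.
Rounded to 2 decimal places: 58.32 m.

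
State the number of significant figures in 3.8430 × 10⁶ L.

5

3.8430 × 10⁶: in scientific notation every digit of the coefficient is significant.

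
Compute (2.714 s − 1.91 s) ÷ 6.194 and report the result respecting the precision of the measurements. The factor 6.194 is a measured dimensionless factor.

0.13 s

2.714 s − 1.91 s = 0.804 s; the difference is limited to 2 decimal places (2 s.f.).
Carrying full precision, 0.804 ÷ 6.194 = 0.129803035195… s; 6.194 has 4 s.f., so the result keeps min(2, 4) = 2 s.f.
Rounded to 2 significant figures: 0.13 s.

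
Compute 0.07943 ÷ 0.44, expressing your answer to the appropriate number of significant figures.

0.07943 ÷ 0.44 = 0.180522727273…
Multiplication/division keeps the fewest significant figures: 0.07943 → 4 s.f., 0.44 → 2 s.f.; limit is 2.
Rounded to 2 significant figures: 1.8 × 10⁻¹.

1.8 × 10⁻¹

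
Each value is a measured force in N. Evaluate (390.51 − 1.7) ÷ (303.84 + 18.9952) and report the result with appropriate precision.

390.51 − 1.7 = 388.81, limited to 1 d.p. → 4 s.f.; 303.84 + 18.9952 = 322.8352, limited to 2 d.p. → 5 s.f.
Carrying full precision, 388.81 ÷ 322.8352 = 1.20436061495…; keep min(4, 5) = 4 s.f.
Rounded to 4 significant figures: 1.204.

1.204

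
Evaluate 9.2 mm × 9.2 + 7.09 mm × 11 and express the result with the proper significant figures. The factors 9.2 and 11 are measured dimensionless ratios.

9.2 × 9.2 = 84.64 → 85 mm (2 s.f., last digit at the 10^0 place).
7.09 × 11 = 77.99 → 78 mm (2 s.f., last digit at the 10^0 place).
Sum: 162.63 mm; keep the coarser place, 10^0.
Result: 163 mm.

163 mm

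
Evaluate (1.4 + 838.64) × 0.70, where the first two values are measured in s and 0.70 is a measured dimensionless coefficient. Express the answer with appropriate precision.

1.4 s + 838.64 s = 840.04 s; the sum is limited to 1 decimal place (4 s.f.).
Carrying full precision, 840.04 × 0.70 = 588.028 s; 0.70 has 2 s.f., so the result keeps min(4, 2) = 2 s.f.
Rounded to 2 significant figures: 5.9 × 10^2 s.

5.9 × 10^2 s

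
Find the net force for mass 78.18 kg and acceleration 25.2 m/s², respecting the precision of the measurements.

net force = 78.18 kg × 25.2 m/s² = 1970.136 N.
78.18 has 4 significant figures; 25.2 has 3.
Division/multiplication keeps the fewest: 3 significant figures.
Rounded: 1.97 × 10³ N.

1.97 × 10³ N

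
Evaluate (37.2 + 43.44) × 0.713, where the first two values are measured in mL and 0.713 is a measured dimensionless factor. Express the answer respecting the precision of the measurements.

37.2 mL + 43.44 mL = 80.64 mL; the sum is limited to 1 decimal place (3 s.f.).
Carrying full precision, 80.64 × 0.713 = 57.49632 mL; 0.713 has 3 s.f., so the result keeps min(3, 3) = 3 s.f.
Rounded to 3 significant figures: 57.5 mL.

57.5 mL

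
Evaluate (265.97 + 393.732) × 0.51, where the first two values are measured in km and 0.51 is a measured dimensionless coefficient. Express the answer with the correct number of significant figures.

3.4 × 10² km

265.97 km + 393.732 km = 659.702 km; the sum is limited to 2 decimal places (5 s.f.).
Carrying full precision, 659.702 × 0.51 = 336.44802 km; 0.51 has 2 s.f., so the result keeps min(5, 2) = 2 s.f.
Rounded to 2 significant figures: 3.4 × 10² km.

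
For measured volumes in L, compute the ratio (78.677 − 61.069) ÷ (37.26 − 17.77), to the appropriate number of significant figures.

78.677 − 61.069 = 17.608, limited to 3 d.p. → 5 s.f.; 37.26 − 17.77 = 19.49, limited to 2 d.p. → 4 s.f.
Carrying full precision, 17.608 ÷ 19.49 = 0.903437660339…; keep min(5, 4) = 4 s.f.
Rounded to 4 significant figures: 9.034 × 10^-1.

9.034 × 10^-1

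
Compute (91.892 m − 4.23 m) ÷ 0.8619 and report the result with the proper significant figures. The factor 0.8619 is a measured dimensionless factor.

91.892 m − 4.23 m = 87.662 m; the difference is limited to 2 decimal places (4 s.f.).
Carrying full precision, 87.662 ÷ 0.8619 = 101.70785474… m; 0.8619 has 4 s.f., so the result keeps min(4, 4) = 4 s.f.
Rounded to 4 significant figures: 101.7 m.

101.7 m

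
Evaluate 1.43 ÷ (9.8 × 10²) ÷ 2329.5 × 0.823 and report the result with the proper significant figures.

1.43 ÷ (9.8 × 10²) ÷ 2329.5 × 0.823 = 5.15521855877 × 10^-7…
Multiplication/division keeps the fewest significant figures: 1.43 → 3 s.f., 9.8 × 10² → 2 s.f., 2329.5 → 5 s.f., 0.823 → 3 s.f.; limit is 2.
Rounded to 2 significant figures: 5.2 × 10⁻⁷.

5.2 × 10⁻⁷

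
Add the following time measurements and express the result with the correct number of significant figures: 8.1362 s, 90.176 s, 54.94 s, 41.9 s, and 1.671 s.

8.1362 s + 90.176 s + 54.94 s + 41.9 s + 1.671 s = 196.8232 s.
Addition/subtraction keeps the fewest decimal places: 8.1362 → 4 decimal places, 90.176 → 3 decimal places, 54.94 → 2 decimal places, 41.9 → 1 decimal place, 1.671 → 3 decimal places; limit is 1.
Rounded to 1 decimal place: 196.8 s.

196.8 s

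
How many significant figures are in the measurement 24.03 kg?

24.03: zeros between nonzero digits are significant.

4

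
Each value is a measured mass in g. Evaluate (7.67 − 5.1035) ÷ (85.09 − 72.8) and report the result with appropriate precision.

0.209

7.67 − 5.1035 = 2.5665, limited to 2 d.p. → 3 s.f.; 85.09 − 72.8 = 12.29, limited to 1 d.p. → 3 s.f.
Carrying full precision, 2.5665 ÷ 12.29 = 0.208828315704…; keep min(3, 3) = 3 s.f.
Rounded to 3 significant figures: 0.209.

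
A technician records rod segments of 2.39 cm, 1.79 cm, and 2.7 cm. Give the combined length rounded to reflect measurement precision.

2.39 cm + 1.79 cm + 2.7 cm = 6.88 cm.
Addition/subtraction keeps the fewest decimal places: 2.39 → 2 decimal places, 1.79 → 2 decimal places, 2.7 → 1 decimal place; limit is 1.
Rounded to 1 decimal place: 6.9 cm.

6.9 cm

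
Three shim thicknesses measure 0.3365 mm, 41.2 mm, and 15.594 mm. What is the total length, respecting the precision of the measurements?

57.1 mm

0.3365 mm + 41.2 mm + 15.594 mm = 57.1305 mm.
Addition/subtraction keeps the fewest decimal places: 0.3365 → 4 decimal places, 41.2 → 1 decimal place, 15.594 → 3 decimal places; limit is 1.
Rounded to 1 decimal place: 57.1 mm.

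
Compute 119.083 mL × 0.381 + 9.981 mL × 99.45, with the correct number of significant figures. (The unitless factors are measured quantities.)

119.083 × 0.381 = 45.370623 → 45.4 mL (3 s.f., last digit at the 10^-1 place).
9.981 × 99.45 = 992.61045 → 9.926 × 10^2 mL (4 s.f., last digit at the 10^-1 place).
Sum: 1037.981073 mL; keep the coarser place, 10^-1.
Result: 1038.0 mL.

1038.0 mL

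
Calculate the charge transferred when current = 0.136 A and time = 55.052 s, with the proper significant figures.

7.49 C

charge transferred = 0.136 A × 55.052 s = 7.487072 C.
0.136 has 3 significant figures; 55.052 has 5.
Division/multiplication keeps the fewest: 3 significant figures.
Rounded: 7.49 C.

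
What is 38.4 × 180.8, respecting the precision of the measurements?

38.4 × 180.8 = 6942.72
Multiplication/division keeps the fewest significant figures: 38.4 → 3 s.f., 180.8 → 4 s.f.; limit is 3.
Rounded to 3 significant figures: 6.94 × 10³.

6.94 × 10³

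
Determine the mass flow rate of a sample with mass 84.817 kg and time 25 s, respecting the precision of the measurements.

3.4 kg/s

mass flow rate = 84.817 kg ÷ 25 s = 3.39268 kg/s.
84.817 has 5 significant figures; 25 has 2.
Division/multiplication keeps the fewest: 2 significant figures.
Rounded: 3.4 kg/s.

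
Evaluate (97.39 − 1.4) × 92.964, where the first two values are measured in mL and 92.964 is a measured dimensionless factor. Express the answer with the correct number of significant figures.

97.39 mL − 1.4 mL = 95.99 mL; the difference is limited to 1 decimal place (3 s.f.).
Carrying full precision, 95.99 × 92.964 = 8923.61436 mL; 92.964 has 5 s.f., so the result keeps min(3, 5) = 3 s.f.
Rounded to 3 significant figures: 8.92 × 10^3 mL.

8.92 × 10^3 mL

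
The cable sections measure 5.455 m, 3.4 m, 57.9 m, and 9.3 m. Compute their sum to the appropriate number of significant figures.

5.455 m + 3.4 m + 57.9 m + 9.3 m = 76.055 m.
Addition/subtraction keeps the fewest decimal places: 5.455 → 3 decimal places, 3.4 → 1 decimal place, 57.9 → 1 decimal place, 9.3 → 1 decimal place; limit is 1.
Rounded to 1 decimal place: 76.1 m.

76.1 m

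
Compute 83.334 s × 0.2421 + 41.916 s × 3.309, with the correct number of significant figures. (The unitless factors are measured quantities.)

83.334 × 0.2421 = 20.1751614 → 20.18 s (4 s.f., last digit at the 10^-2 place).
41.916 × 3.309 = 138.700044 → 138.7 s (4 s.f., last digit at the 10^-1 place).
Sum: 158.8752054 s; keep the coarser place, 10^-1.
Result: 1.589 × 10² s.

1.589 × 10² s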